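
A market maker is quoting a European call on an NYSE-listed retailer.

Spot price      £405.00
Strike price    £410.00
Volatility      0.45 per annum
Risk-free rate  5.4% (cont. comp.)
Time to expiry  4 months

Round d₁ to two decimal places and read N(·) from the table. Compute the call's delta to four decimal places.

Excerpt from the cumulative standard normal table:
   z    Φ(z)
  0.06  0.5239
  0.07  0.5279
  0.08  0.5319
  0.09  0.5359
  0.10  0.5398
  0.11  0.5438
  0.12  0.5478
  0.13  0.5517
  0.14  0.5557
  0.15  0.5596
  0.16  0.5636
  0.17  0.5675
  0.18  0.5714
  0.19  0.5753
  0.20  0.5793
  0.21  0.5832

σ√T = 0.45·√0.3333 = 0.2598
ln(S/K) + (r + σ²/2)T = ln(405/410) + (0.054 + 0.45²/2)·0.3333 = -0.0123 + 0.0517 = 0.0395
d₁ = 0.0395 / 0.2598 = 0.1520 ≈ 0.15
N(d₁) = N(0.15) = 0.5596
Δ_call = N(d₁) = 0.5596

0.5596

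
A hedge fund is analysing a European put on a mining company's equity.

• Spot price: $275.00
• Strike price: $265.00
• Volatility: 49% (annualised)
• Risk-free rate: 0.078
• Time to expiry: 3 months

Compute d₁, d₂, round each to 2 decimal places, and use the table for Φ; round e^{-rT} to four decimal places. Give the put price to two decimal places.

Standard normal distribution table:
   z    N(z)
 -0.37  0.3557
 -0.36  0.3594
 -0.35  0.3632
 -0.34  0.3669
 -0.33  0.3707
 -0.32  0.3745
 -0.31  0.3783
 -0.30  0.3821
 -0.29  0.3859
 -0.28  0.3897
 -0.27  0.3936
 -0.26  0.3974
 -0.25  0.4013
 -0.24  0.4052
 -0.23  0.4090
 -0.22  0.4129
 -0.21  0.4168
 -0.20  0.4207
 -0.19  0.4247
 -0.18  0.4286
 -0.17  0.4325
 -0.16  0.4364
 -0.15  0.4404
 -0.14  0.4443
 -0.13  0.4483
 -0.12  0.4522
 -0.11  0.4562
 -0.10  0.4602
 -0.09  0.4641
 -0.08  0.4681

$18.68

σ√T = 0.49 × 0.5000 = 0.2450
d₁ = [ln(275/265) + (0.078 + 0.49²/2)·0.25] / 0.2450 = [0.0370 + 0.0495] / 0.2450 = 0.3533 ⇒ 0.35
d₂ = d₁ − σ√T = 0.3533 − 0.2450 = 0.1083 ⇒ 0.11
exp(−rT) = exp(−0.078·0.25) = 0.9807
P = 265·0.9807·N(-0.11) − 275·N(-0.35) = 265·0.9807·0.4562 − 275·0.3632 = 118.5598 − 99.8800 = 18.6798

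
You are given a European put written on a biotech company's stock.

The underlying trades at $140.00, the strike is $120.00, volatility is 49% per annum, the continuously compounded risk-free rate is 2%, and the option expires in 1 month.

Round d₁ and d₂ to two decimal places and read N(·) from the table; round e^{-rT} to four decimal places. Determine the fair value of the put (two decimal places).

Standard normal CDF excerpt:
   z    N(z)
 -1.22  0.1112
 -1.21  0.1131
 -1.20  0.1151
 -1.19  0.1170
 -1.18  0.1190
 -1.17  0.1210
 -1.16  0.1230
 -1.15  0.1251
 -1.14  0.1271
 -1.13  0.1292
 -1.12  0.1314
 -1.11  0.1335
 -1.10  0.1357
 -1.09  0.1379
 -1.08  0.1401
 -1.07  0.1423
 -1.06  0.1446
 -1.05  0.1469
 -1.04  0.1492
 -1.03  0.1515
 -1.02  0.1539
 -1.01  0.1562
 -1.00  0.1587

T = 0.08333;  σ√T = 0.1415
d₁ = [ln(140/120) + (0.02 + 0.49²/2)·0.08333] / 0.1415 = [0.1542 + 0.0117] / 0.1415 = 1.1723 ≈ 1.17
d₂ = d₁ − σ√T = 1.1723 − 0.1415 = 1.0308 ≈ 1.03
exp(−rT) = exp(−0.02·0.08333) = 0.9983
P = 120·0.9983·N(-1.03) − 140·N(-1.17) = 120·0.9983·0.1515 − 140·0.1210 = 18.1491 − 16.9400 = 1.2091

$1.21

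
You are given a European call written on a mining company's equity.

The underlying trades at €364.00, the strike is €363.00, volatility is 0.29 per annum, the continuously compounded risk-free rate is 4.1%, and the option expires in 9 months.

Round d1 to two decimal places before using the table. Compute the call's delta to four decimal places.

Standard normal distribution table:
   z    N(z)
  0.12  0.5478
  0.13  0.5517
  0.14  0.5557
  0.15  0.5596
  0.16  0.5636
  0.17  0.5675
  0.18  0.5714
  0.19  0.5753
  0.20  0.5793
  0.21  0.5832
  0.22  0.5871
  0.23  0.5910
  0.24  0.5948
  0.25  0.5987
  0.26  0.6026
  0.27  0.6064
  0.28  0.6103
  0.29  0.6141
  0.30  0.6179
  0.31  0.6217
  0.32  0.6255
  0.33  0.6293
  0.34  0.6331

σ√T = 0.29 × 0.8660 = 0.2511
d₁ = [ln(364/363) + (0.041 + ½·0.29²)·0.75] / (σ√T) = (0.0028 + 0.0623) / 0.2511 = 0.2590 ⇒ 0.26
N(d₁) = N(0.26) = 0.6026
Δ_call = N(d₁) = 0.6026

0.6026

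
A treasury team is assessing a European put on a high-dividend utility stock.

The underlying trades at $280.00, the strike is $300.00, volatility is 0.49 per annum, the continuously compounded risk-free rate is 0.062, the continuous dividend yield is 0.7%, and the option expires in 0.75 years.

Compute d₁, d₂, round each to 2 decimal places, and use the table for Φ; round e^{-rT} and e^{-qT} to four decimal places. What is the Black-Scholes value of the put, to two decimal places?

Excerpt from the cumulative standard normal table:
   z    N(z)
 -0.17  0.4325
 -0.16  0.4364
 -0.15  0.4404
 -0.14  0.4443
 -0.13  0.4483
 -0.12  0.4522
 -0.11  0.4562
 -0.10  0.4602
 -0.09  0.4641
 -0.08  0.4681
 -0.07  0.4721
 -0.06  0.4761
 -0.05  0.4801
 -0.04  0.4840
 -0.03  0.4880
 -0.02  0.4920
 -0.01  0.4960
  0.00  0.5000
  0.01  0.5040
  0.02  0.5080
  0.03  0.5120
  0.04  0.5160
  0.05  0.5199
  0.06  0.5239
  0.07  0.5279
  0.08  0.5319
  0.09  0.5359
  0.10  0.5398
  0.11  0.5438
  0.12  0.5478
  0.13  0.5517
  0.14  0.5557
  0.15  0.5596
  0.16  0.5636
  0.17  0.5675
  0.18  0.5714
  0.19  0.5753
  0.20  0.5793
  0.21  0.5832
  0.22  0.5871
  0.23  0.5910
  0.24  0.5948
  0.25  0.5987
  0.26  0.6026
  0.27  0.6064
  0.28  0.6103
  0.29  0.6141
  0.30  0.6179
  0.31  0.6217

T = 0.75;  σ√T = 0.4244
d₁ = [ln(280/300) + (0.062 − 0.007 + 0.49²/2)·0.75] / 0.4244 = [-0.0690 + 0.1313] / 0.4244 = 0.1468 which rounds to 0.15
d₂ = d₁ − σ√T = 0.1468 − 0.4244 = -0.2776 which rounds to -0.28
e^(−qT) = e^(−0.007·0.75) = 0.9948;  e^(−rT) = e^(−0.062·0.75) = 0.9546
N(−d₂) = N(0.28) = 0.6103;  N(−d₁) = N(-0.15) = 0.4404
P = 300·0.9546·0.6103 − 280·0.9948·0.4404 = 174.7777 − 122.6708 = 52.1069

$52.11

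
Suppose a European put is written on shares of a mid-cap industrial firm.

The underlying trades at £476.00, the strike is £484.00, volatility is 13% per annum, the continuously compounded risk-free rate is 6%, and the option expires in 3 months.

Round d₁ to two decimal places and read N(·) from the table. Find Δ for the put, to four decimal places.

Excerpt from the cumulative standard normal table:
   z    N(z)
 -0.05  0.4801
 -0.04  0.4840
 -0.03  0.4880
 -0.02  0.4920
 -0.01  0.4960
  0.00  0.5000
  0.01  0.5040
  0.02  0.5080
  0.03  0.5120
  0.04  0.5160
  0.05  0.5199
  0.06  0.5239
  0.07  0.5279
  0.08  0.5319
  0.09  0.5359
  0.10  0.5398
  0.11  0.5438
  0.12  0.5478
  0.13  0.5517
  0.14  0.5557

-0.4960

σ√T = 0.13·√0.25 = 0.0650
ln(S/K) + (r + σ²/2)T = ln(476/484) + (0.06 + 0.13²/2)·0.25 = -0.0167 + 0.0171 = 0.0004
d₁ = 0.0004 / 0.0650 = 0.0069 ≈ 0.01
N(d₁) = N(0.01) = 0.5040
Δ_put = N(d₁) − 1 = 0.5040 − 1 = -0.4960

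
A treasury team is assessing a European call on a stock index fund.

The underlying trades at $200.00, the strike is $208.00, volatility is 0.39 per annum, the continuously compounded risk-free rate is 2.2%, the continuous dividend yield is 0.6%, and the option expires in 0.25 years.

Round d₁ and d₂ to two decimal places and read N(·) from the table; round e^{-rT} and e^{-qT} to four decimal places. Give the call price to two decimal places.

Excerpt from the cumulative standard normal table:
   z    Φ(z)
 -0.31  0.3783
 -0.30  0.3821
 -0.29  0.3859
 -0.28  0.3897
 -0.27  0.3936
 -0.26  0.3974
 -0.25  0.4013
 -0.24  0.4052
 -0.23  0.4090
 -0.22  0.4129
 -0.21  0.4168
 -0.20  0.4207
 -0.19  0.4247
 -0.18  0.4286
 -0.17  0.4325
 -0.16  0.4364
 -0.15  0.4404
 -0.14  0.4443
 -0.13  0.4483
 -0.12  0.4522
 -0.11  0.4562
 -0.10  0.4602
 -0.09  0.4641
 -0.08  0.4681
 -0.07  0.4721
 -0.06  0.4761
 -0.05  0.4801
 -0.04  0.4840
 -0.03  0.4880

$12.87

σ√T = 0.39·√0.25 = 0.1950
d₁ = [ln(200/208) + (0.022 − 0.006 + 0.39²/2)·0.25] / 0.1950 = [-0.0392 + 0.0230] / 0.1950 = -0.0831 ⇒ -0.08
d₂ = d₁ − σ√T = -0.0831 − 0.1950 = -0.2781 ⇒ -0.28
exp(−qT) = exp(−0.006·0.25) = 0.9985;  exp(−rT) = exp(−0.022·0.25) = 0.9945
N(d₁) = N(-0.08) = 0.4681;  N(d₂) = N(-0.28) = 0.3897
C = 200·0.9985·0.4681 − 208·0.9945·0.3897 = 93.4796 − 80.6118 = 12.8678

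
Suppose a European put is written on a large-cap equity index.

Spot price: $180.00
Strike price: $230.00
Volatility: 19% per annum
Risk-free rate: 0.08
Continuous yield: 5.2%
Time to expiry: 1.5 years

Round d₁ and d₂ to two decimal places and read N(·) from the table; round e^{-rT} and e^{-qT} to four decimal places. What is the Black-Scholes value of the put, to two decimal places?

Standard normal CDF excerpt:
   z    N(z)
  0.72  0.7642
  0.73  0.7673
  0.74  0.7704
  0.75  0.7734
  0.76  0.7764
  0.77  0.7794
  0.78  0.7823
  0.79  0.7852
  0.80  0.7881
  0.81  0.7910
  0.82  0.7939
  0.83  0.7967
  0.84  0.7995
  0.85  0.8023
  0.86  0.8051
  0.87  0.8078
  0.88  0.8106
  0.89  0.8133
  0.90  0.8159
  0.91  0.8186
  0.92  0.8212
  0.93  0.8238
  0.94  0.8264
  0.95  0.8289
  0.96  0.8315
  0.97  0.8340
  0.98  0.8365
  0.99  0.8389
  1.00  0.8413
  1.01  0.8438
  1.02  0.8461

$41.85

σ√T = 0.19·√1.5 = 0.2327
ln(S/K) + (r − q + σ²/2)T = ln(180/230) + (0.08 − 0.052 + 0.19²/2)·1.5 = -0.2451 + 0.0691 = -0.1760
d₁ = -0.1760 / 0.2327 = -0.7565 which rounds to -0.76
d₂ = d₁ − σ√T = -0.7565 − 0.2327 = -0.9892 which rounds to -0.99
exp(−qT) = exp(−0.052·1.5) = 0.9250;  exp(−rT) = exp(−0.08·1.5) = 0.8869
N(−d₂) = N(0.99) = 0.8389;  N(−d₁) = N(0.76) = 0.7764
P = 230·0.8869·0.8389 − 180·0.9250·0.7764 = 171.1247 − 129.2706 = 41.8541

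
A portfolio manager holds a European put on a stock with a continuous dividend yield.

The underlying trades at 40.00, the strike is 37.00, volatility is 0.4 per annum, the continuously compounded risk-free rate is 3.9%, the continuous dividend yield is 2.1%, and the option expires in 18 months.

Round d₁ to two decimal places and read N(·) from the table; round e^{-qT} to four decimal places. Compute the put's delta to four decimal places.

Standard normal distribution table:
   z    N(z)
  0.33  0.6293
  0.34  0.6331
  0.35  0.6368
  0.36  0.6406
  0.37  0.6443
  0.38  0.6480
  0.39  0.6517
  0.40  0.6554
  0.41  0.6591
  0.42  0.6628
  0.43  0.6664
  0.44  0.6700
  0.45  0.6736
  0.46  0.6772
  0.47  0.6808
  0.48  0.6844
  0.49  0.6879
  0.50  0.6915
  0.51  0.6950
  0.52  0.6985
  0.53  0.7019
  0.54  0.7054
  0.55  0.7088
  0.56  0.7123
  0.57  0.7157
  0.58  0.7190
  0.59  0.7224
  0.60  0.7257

-0.3128

T = 1.5;  σ√T = 0.4899
ln(S/K) + (r − q + σ²/2)T = ln(40/37) + (0.039 − 0.021 + 0.4²/2)·1.5 = 0.0780 + 0.1470 = 0.2250
d₁ = 0.2250 / 0.4899 = 0.4592 which rounds to 0.46
N(d₁) = N(0.46) = 0.6772
Δ_put = exp(−qT)·(N(d₁) − 1) = 0.9690·(0.6772 − 1) = -0.3128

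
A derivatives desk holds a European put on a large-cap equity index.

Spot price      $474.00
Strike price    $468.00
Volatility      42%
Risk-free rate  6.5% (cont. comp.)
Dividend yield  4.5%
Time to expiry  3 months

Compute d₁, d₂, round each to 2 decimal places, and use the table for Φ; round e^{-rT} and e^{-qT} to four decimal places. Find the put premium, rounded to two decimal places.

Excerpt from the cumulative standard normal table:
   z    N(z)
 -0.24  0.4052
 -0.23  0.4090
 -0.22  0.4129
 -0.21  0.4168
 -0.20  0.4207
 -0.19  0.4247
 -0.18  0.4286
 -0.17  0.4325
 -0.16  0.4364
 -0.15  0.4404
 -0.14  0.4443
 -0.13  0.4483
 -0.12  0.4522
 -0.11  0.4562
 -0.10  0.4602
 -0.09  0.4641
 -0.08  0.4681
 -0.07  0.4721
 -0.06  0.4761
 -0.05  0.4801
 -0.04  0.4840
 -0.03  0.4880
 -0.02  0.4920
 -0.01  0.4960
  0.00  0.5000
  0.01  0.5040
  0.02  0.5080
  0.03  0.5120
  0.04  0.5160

σ√T = 0.42 × 0.5000 = 0.2100
d₁ = [ln(474/468) + (0.065 − 0.045 + ½·0.42²)·0.25] / (σ√T) = (0.0127 + 0.0270) / 0.2100 = 0.1895 ≈ 0.19
d₂ = 0.1895 − 0.2100 = -0.0205 ≈ -0.02
exp(−qT) = exp(−0.045·0.25) = 0.9888;  exp(−rT) = exp(−0.065·0.25) = 0.9839
N(−d₂) = N(0.02) = 0.5080;  N(−d₁) = N(-0.19) = 0.4247
P = 468·0.9839·0.5080 − 474·0.9888·0.4247 = 233.9163 − 199.0532 = 34.8632

$34.86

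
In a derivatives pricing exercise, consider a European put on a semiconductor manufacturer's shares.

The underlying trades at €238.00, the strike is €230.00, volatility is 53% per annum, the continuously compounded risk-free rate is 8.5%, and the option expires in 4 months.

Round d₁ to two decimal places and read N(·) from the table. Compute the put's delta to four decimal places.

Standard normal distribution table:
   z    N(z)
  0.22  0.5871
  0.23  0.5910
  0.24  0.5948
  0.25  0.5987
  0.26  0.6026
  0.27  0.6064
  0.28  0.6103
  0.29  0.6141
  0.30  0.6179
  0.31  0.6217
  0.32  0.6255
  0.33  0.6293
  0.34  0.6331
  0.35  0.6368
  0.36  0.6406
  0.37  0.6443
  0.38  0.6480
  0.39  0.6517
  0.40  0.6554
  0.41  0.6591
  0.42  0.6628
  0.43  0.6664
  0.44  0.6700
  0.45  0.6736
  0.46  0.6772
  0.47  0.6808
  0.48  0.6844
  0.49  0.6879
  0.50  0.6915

σ√T = 0.53 × 0.5774 = 0.3060
d₁ = [ln(238/230) + (0.085 + 0.53²/2)·0.3333] / 0.3060 = [0.0342 + 0.0752] / 0.3060 = 0.3573 ⇒ 0.36
N(d₁) = N(0.36) = 0.6406
Δ_put = N(d₁) − 1 = 0.6406 − 1 = -0.3594

-0.3594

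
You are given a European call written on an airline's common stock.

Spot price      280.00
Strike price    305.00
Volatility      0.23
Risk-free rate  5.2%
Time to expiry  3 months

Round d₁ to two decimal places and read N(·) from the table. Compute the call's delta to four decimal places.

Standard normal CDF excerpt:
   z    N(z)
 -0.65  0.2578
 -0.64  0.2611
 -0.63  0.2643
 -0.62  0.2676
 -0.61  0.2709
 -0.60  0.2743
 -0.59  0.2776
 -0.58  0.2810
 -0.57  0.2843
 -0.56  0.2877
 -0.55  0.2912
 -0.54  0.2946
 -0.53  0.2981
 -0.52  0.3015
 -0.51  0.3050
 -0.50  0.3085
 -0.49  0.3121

σ√T = 0.23 × 0.5000 = 0.1150
d₁ = [ln(280/305) + (0.052 + ½·0.23²)·0.25] / (σ√T) = (-0.0855 + 0.0196) / 0.1150 = -0.5731 → -0.57
N(d₁) = N(-0.57) = 0.2843
Δ_call = N(d₁) = 0.2843

0.2843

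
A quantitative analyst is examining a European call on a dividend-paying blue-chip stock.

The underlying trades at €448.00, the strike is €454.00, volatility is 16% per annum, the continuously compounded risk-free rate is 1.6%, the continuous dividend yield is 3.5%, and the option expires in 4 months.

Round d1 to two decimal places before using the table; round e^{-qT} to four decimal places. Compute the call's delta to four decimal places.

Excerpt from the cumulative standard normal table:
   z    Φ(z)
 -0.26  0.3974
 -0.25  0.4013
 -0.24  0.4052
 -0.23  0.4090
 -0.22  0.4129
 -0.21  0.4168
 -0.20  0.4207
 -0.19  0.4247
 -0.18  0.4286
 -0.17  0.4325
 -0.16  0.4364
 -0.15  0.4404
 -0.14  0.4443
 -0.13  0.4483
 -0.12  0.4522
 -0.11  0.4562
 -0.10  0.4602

σ√T = 0.16 × 0.5774 = 0.0924
d₁ = [ln(448/454) + (0.016 − 0.035 + 0.16²/2)·0.3333] / 0.0924 = [-0.0133 − 0.0021] / 0.0924 = -0.1664 which rounds to -0.17
N(d₁) = N(-0.17) = 0.4325
Δ_call = e^(−qT)·N(d₁) = 0.9884·0.4325 = 0.4275

0.4275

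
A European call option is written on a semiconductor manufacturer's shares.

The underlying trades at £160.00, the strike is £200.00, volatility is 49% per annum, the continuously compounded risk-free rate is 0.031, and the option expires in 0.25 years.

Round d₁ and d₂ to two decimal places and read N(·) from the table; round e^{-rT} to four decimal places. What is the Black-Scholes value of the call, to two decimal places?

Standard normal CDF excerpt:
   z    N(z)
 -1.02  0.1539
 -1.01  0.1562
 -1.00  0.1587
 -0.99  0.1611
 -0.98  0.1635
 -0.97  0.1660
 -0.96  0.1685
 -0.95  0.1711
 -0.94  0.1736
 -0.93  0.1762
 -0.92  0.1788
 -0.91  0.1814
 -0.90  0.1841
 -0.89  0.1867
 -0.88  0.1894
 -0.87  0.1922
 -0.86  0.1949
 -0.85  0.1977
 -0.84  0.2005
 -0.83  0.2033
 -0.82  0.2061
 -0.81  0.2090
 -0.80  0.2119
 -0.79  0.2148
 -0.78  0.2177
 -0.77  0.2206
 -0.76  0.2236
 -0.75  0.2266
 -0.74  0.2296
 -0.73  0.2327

£4.28

σ√T = 0.49·√0.25 = 0.2450
d₁ = [ln(160/200) + (0.031 + 0.49²/2)·0.25] / 0.2450 = [-0.2231 + 0.0378] / 0.2450 = -0.7567 which rounds to -0.76
d₂ = d₁ − σ√T = -0.7567 − 0.2450 = -1.0017 which rounds to -1.00
exp(−rT) = exp(−0.031·0.25) = 0.9923
N(d₁) = N(-0.76) = 0.2236;  N(d₂) = N(-1.00) = 0.1587
C = 160·0.2236 − 200·0.9923·0.1587 = 35.7760 − 31.4956 = 4.2804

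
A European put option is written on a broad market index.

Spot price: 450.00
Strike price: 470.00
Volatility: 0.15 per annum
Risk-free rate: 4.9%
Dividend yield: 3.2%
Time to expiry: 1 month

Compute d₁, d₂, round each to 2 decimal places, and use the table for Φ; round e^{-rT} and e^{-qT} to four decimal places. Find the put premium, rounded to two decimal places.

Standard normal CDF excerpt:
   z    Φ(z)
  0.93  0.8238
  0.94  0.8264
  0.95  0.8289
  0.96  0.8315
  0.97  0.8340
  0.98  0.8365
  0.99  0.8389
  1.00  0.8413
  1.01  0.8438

T = 0.08333;  σ√T = 0.0433
d₁ = [ln(450/470) + (0.049 − 0.032 + 0.15²/2)·0.08333] / 0.0433 = [-0.0435 + 0.0024] / 0.0433 = -0.9499 ≈ -0.95
d₂ = d₁ − σ√T = -0.9499 − 0.0433 = -0.9932 ≈ -0.99
exp(−qT) = exp(−0.032·0.08333) = 0.9973;  exp(−rT) = exp(−0.049·0.08333) = 0.9959
N(−d₂) = N(0.99) = 0.8389;  N(−d₁) = N(0.95) = 0.8289
P = 470·0.9959·0.8389 − 450·0.9973·0.8289 = 392.6664 − 371.9979 = 20.6686

20.67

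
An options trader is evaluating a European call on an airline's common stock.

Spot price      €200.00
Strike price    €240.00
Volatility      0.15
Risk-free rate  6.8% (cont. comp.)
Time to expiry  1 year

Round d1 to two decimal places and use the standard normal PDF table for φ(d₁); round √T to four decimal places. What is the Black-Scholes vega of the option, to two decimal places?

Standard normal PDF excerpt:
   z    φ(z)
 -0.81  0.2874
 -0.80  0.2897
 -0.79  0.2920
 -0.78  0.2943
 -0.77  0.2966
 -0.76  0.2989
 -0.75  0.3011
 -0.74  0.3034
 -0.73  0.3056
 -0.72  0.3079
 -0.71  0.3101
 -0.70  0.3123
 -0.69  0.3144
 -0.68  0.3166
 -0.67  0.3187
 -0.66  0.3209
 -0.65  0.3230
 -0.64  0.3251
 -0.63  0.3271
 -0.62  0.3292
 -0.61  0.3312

σ√T = 0.15 × 1.0000 = 0.1500
d₁ = [ln(200/240) + (0.068 + ½·0.15²)·1] / (σ√T) = (-0.1823 + 0.0793) / 0.1500 = -0.6871 ⇒ -0.69
√T = √1 = 1.0000
φ(d₁) = φ(-0.69) = 0.3144
vega = S·φ(d₁)·√T = 200·0.3144·1.0000 = 62.8800

62.88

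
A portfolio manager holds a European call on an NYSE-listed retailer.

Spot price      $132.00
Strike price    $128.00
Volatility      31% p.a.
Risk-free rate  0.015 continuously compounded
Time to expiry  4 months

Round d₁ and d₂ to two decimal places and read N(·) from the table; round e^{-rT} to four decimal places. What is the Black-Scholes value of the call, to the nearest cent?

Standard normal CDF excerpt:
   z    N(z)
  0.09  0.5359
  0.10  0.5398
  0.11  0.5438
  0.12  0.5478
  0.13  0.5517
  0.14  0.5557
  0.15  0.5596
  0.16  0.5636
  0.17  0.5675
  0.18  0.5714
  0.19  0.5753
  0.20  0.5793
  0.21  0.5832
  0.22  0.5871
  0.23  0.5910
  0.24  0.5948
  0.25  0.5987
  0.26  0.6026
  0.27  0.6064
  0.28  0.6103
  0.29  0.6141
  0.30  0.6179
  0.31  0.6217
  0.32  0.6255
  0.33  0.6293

T = 0.3333;  σ√T = 0.1790
ln(S/K) + (r + σ²/2)T = ln(132/128) + (0.015 + 0.31²/2)·0.3333 = 0.0308 + 0.0210 = 0.0518
d₁ = 0.0518 / 0.1790 = 0.2894 ⇒ 0.29
d₂ = d₁ − σ√T = 0.2894 − 0.1790 = 0.1104 ⇒ 0.11
e^(−rT) = e^(−0.015·0.3333) = 0.9950
C = 132·N(0.29) − 128·0.9950·N(0.11) = 132·0.6141 − 128·0.9950·0.5438 = 81.0612 − 69.2584 = 11.8028

$11.80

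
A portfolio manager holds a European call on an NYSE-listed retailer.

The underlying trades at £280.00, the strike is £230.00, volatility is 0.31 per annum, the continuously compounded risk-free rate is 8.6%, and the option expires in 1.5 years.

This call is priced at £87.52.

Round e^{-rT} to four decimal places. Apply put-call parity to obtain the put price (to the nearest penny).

£9.69

exp(−rT) = exp(−0.086·1.5) = 0.8790
Put-call parity: C − P = S − K·e^(−rT) = 280 − 230·0.8790 = 280 − 202.1700 = 77.8300
P = C − (C − P) = 87.52 − (77.8300) = 9.6900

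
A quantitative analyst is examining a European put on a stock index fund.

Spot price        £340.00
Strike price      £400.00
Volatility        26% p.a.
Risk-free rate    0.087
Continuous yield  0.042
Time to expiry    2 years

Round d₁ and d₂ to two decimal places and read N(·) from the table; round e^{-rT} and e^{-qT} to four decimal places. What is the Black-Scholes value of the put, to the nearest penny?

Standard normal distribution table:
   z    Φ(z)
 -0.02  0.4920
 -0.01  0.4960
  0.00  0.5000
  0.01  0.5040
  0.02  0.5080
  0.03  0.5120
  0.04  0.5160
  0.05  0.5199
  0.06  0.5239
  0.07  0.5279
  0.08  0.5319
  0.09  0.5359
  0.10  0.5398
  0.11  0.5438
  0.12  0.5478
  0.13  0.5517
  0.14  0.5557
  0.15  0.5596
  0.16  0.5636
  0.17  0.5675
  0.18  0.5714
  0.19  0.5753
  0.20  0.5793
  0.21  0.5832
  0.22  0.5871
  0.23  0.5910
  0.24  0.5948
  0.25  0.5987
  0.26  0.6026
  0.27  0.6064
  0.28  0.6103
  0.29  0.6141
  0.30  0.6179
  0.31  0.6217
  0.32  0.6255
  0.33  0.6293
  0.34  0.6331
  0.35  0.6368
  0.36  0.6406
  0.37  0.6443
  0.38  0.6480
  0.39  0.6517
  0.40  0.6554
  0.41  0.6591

£60.26

σ√T = 0.26·√2 = 0.3677
d₁ = [ln(340/400) + (0.087 − 0.042 + 0.26²/2)·2] / 0.3677 = [-0.1625 + 0.1576] / 0.3677 = -0.0134 → -0.01
d₂ = d₁ − σ√T = -0.0134 − 0.3677 = -0.3811 → -0.38
e^(−qT) = e^(−0.042·2) = 0.9194;  e^(−rT) = e^(−0.087·2) = 0.8403
N(−d₂) = N(0.38) = 0.6480;  N(−d₁) = N(0.01) = 0.5040
P = 400·0.8403·0.6480 − 340·0.9194·0.5040 = 217.8058 − 157.5484 = 60.2574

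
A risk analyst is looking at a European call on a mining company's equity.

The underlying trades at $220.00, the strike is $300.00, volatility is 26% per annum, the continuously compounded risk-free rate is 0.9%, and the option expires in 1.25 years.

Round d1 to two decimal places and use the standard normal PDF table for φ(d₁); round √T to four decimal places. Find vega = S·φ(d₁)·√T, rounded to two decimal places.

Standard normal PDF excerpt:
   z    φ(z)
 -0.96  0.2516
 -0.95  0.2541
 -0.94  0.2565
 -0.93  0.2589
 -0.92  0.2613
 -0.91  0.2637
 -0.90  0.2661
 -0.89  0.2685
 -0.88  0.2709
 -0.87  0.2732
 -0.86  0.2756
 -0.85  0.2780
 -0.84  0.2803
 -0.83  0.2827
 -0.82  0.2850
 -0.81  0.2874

T = 1.25;  σ√T = 0.2907
d₁ = [ln(220/300) + (0.009 + ½·0.26²)·1.25] / (σ√T) = (-0.3102 + 0.0535) / 0.2907 = -0.8829 → -0.88
√T = √1.25 = 1.1180
φ(d₁) = φ(-0.88) = 0.2709
vega = S·φ(d₁)·√T = 220·0.2709·1.1180 = 66.6306
(Vega is the same for a European call and put with the same parameters.)

66.63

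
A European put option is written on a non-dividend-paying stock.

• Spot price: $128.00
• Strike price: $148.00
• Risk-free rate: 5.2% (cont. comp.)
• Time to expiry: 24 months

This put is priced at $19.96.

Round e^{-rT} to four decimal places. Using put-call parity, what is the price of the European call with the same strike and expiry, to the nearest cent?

$14.58

exp(−rT) = exp(−0.052·2) = 0.9012
Put-call parity: C − P = S − K·e^(−rT) = 128 − 148·0.9012 = 128 − 133.3776 = -5.3776
C = P + (C − P) = 19.96 + (-5.3776) = 14.5824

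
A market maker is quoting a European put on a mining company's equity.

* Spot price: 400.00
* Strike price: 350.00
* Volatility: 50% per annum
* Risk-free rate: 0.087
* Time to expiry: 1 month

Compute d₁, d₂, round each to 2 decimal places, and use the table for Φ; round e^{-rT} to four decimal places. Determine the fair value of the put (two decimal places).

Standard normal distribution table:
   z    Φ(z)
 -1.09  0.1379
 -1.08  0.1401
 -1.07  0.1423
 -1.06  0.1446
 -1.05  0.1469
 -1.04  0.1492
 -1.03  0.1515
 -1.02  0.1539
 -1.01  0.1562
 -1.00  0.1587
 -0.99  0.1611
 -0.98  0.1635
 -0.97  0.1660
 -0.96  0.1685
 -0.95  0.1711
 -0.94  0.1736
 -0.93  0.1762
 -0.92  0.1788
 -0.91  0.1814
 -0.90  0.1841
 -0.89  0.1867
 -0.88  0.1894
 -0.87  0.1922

σ√T = 0.5·√0.08333 = 0.1443
d₁ = [ln(400/350) + (0.087 + ½·0.5²)·0.08333] / (σ√T) = (0.1335 + 0.0177) / 0.1443 = 1.0475 which rounds to 1.05
d₂ = 1.0475 − 0.1443 = 0.9032 which rounds to 0.90
exp(−rT) = exp(−0.087·0.08333) = 0.9928
P = 350·0.9928·N(-0.90) − 400·N(-1.05) = 350·0.9928·0.1841 − 400·0.1469 = 63.9711 − 58.7600 = 5.2111

5.21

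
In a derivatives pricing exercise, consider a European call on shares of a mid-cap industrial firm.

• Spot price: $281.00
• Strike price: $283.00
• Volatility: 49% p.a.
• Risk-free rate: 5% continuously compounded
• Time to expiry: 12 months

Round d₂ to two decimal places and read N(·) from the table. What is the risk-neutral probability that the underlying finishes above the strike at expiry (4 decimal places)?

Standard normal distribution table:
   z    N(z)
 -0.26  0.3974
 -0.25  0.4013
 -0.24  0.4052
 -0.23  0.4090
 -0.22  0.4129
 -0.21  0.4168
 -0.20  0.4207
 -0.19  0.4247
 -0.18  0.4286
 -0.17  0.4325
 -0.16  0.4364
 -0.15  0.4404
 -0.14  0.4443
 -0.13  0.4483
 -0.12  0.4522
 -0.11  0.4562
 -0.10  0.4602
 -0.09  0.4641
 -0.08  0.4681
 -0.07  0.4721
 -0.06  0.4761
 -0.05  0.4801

0.4364

σ√T = 0.49 × 1.0000 = 0.4900
d₁ = [ln(281/283) + (0.05 + 0.49²/2)·1] / 0.4900 = [-0.0071 + 0.1700] / 0.4900 = 0.3326 ⇒ 0.33
d₂ = d₁ − σ√T = 0.3326 − 0.4900 = -0.1574 ⇒ -0.16
Risk-neutral Pr[S_T > K] = N(d₂) = N(-0.16) = 0.4364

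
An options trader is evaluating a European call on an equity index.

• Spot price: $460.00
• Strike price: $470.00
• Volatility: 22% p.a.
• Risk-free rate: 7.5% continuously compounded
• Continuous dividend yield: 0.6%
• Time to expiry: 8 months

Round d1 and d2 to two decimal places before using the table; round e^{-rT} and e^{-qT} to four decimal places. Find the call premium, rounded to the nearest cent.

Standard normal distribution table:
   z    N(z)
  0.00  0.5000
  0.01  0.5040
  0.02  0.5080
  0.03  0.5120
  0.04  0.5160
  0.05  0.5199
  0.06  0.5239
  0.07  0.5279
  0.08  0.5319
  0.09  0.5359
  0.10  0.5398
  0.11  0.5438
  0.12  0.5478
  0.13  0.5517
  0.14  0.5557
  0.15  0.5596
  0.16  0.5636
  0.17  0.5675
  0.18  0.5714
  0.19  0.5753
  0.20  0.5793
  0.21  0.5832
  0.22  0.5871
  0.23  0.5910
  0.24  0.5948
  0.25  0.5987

σ√T = 0.22·√0.6667 = 0.1796
d₁ = [ln(460/470) + (0.075 − 0.006 + ½·0.22²)·0.6667] / (σ√T) = (-0.0215 + 0.0621) / 0.1796 = 0.2262 → 0.23
d₂ = 0.2262 − 0.1796 = 0.0465 → 0.05
exp(−qT) = exp(−0.006·0.6667) = 0.9960;  exp(−rT) = exp(−0.075·0.6667) = 0.9512
N(d₁) = N(0.23) = 0.5910;  N(d₂) = N(0.05) = 0.5199
C = 460·0.9960·0.5910 − 470·0.9512·0.5199 = 270.7726 − 232.4286 = 38.3440

$38.34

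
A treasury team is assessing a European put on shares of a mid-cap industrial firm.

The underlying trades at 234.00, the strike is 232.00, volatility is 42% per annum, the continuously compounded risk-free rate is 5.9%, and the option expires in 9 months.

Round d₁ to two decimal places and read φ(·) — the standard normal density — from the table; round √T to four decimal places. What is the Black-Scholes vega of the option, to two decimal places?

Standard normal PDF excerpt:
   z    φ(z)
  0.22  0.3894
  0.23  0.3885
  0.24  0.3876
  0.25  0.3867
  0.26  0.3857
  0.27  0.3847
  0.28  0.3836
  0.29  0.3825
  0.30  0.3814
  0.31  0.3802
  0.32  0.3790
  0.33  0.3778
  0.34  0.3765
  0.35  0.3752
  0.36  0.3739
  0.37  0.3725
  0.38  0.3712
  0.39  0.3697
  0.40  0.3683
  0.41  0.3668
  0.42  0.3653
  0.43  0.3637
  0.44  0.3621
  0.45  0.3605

76.56

σ√T = 0.42·√0.75 = 0.3637
d₁ = [ln(234/232) + (0.059 + 0.42²/2)·0.75] / 0.3637 = [0.0086 + 0.1104] / 0.3637 = 0.3271 ⇒ 0.33
√T = √0.75 = 0.8660
φ(d₁) = φ(0.33) = 0.3778
vega = S·φ(d₁)·√T = 234·0.3778·0.8660 = 76.5589
(Vega is the same for a European call and put with the same parameters.)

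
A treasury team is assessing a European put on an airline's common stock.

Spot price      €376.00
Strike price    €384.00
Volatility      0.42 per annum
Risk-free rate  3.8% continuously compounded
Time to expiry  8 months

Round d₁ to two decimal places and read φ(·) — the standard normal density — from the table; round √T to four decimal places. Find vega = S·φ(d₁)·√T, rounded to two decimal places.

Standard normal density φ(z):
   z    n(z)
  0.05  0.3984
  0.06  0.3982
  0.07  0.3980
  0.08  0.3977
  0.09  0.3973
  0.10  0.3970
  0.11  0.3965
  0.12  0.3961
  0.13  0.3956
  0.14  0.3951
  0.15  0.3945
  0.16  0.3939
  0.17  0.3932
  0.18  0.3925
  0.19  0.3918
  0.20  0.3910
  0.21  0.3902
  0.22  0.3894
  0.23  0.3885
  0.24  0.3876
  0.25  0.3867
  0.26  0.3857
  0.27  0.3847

T = 0.6667;  σ√T = 0.3429
d₁ = [ln(376/384) + (0.038 + 0.42²/2)·0.6667] / 0.3429 = [-0.0211 + 0.0841] / 0.3429 = 0.1839 ⇒ 0.18
√T = √0.6667 = 0.8165
φ(d₁) = φ(0.18) = 0.3925
vega = S·φ(d₁)·√T = 376·0.3925·0.8165 = 120.4991

120.50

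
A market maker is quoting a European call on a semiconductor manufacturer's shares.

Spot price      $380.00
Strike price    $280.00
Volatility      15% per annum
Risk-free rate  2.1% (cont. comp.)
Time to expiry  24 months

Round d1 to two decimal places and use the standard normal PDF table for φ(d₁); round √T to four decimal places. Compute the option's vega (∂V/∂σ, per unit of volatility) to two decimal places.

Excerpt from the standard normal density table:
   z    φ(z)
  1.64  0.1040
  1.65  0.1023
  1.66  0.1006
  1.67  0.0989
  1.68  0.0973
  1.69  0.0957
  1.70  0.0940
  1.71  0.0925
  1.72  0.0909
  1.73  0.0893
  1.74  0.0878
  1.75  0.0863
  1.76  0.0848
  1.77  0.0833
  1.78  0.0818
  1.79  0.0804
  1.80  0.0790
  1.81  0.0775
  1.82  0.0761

47.18

σ√T = 0.15·√2 = 0.2121
d₁ = [ln(380/280) + (0.021 + 0.15²/2)·2] / 0.2121 = [0.3054 + 0.0645] / 0.2121 = 1.7436 ⇒ 1.74
√T = √2 = 1.4142
φ(d₁) = φ(1.74) = 0.0878
vega = S·φ(d₁)·√T = 380·0.0878·1.4142 = 47.1834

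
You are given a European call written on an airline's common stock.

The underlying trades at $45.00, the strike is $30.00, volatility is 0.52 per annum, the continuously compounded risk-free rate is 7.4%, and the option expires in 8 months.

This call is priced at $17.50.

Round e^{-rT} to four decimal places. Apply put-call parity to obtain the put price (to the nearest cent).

$1.06

e^(−rT) = e^(−0.074·0.6667) = 0.9519
Put-call parity: C − P = S − K·e^(−rT) = 45 − 30·0.9519 = 45 − 28.5570 = 16.4430
P = C − (C − P) = 17.50 − (16.4430) = 1.0570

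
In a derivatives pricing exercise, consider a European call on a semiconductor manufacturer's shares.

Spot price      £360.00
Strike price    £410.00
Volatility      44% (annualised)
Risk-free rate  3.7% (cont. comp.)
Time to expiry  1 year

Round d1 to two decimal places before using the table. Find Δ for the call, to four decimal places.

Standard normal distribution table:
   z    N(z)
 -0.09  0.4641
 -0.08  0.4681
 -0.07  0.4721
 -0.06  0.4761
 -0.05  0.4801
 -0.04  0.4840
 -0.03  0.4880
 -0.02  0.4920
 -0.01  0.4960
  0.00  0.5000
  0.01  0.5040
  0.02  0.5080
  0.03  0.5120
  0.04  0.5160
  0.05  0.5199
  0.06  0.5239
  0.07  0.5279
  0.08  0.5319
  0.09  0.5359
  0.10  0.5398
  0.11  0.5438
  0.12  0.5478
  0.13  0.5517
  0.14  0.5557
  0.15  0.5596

σ√T = 0.44·√1 = 0.4400
d₁ = [ln(360/410) + (0.037 + 0.44²/2)·1] / 0.4400 = [-0.1301 + 0.1338] / 0.4400 = 0.0085 ⇒ 0.01
N(d₁) = N(0.01) = 0.5040
Δ_call = N(d₁) = 0.5040

0.5040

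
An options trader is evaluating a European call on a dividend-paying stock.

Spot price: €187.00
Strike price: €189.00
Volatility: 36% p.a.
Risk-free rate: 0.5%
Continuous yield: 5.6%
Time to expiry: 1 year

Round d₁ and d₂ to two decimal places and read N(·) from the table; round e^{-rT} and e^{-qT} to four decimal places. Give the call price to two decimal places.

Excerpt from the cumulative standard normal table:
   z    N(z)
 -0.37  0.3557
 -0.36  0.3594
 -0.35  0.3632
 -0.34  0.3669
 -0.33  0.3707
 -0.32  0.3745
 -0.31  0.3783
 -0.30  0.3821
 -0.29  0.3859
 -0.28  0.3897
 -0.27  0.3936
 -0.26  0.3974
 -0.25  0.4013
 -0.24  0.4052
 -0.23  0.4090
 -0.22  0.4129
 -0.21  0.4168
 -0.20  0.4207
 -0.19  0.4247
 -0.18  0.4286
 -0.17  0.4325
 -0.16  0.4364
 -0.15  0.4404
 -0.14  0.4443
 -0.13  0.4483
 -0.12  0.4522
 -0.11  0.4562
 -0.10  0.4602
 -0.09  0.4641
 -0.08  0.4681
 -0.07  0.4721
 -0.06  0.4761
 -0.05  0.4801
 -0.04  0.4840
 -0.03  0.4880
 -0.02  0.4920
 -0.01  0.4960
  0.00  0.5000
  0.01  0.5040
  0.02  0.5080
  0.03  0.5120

€20.81

T = 1;  σ√T = 0.3600
d₁ = [ln(187/189) + (0.005 − 0.056 + 0.36²/2)·1] / 0.3600 = [-0.0106 + 0.0138] / 0.3600 = 0.0088 ≈ 0.01
d₂ = d₁ − σ√T = 0.0088 − 0.3600 = -0.3512 ≈ -0.35
exp(−qT) = exp(−0.056·1) = 0.9455;  exp(−rT) = exp(−0.005·1) = 0.9950
C = 187·0.9455·N(0.01) − 189·0.9950·N(-0.35) = 187·0.9455·0.5040 − 189·0.9950·0.3632 = 89.1115 − 68.3016 = 20.8099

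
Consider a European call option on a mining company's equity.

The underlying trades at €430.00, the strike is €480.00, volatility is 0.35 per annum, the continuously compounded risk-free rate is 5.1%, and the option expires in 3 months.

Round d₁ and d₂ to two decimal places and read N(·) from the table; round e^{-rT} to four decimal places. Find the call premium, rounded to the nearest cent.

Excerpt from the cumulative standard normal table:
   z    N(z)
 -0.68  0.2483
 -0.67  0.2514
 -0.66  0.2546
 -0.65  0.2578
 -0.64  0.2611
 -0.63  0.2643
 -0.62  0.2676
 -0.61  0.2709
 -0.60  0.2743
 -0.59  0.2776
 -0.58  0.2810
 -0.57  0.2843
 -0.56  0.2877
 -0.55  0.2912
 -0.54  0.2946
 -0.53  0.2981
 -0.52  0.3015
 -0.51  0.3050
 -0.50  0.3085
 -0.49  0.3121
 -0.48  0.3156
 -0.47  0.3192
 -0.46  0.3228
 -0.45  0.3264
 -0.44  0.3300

σ√T = 0.35 × 0.5000 = 0.1750
d₁ = [ln(430/480) + (0.051 + ½·0.35²)·0.25] / (σ√T) = (-0.1100 + 0.0281) / 0.1750 = -0.4682 which rounds to -0.47
d₂ = -0.4682 − 0.1750 = -0.6432 which rounds to -0.64
e^(−rT) = e^(−0.051·0.25) = 0.9873
C = 430·N(-0.47) − 480·0.9873·N(-0.64) = 430·0.3192 − 480·0.9873·0.2611 = 137.2560 − 123.7363 = 13.5197

€13.52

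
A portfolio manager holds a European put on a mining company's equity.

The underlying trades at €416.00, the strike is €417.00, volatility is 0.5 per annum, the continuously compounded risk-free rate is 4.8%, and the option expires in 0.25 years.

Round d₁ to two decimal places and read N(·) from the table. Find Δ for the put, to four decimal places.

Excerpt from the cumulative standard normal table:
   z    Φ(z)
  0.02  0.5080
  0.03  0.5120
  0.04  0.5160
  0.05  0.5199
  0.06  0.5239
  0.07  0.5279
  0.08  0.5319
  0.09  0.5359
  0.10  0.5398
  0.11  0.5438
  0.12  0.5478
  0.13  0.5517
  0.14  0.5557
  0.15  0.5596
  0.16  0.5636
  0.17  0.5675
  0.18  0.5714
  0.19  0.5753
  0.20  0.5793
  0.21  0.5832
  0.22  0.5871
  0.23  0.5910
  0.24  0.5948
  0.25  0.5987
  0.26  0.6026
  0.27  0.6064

-0.4364

σ√T = 0.5·√0.25 = 0.2500
d₁ = [ln(416/417) + (0.048 + 0.5²/2)·0.25] / 0.2500 = [-0.0024 + 0.0432] / 0.2500 = 0.1634 ⇒ 0.16
N(d₁) = N(0.16) = 0.5636
Δ_put = N(d₁) − 1 = 0.5636 − 1 = -0.4364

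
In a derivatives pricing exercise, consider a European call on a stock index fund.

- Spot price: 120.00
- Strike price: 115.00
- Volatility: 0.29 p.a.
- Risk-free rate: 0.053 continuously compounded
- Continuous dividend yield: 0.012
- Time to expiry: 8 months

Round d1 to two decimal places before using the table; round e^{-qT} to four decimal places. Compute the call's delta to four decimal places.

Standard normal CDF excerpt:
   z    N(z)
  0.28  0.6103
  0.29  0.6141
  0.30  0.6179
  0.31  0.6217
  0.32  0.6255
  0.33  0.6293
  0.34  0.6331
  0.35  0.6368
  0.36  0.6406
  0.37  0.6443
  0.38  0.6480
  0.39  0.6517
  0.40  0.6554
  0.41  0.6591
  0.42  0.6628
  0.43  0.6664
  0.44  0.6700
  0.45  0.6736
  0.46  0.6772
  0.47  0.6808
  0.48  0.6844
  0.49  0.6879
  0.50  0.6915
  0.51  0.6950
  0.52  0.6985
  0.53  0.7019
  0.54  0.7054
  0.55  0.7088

σ√T = 0.29·√0.6667 = 0.2368
d₁ = [ln(120/115) + (0.053 − 0.012 + ½·0.29²)·0.6667] / (σ√T) = (0.0426 + 0.0554) / 0.2368 = 0.4136 → 0.41
N(d₁) = N(0.41) = 0.6591
Δ_call = e^(−qT)·N(d₁) = 0.9920·0.6591 = 0.6538

0.6538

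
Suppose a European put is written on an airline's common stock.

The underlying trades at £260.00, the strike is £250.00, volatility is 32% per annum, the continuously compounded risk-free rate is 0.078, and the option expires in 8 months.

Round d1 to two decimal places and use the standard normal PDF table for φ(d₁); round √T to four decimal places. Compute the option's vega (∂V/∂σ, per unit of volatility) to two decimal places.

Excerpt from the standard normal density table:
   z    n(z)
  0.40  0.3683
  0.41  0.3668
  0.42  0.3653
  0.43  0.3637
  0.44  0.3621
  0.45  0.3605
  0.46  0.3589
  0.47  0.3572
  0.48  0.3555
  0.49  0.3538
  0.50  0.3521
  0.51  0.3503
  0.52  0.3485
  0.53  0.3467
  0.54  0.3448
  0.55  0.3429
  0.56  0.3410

75.47

σ√T = 0.32·√0.6667 = 0.2613
d₁ = [ln(260/250) + (0.078 + 0.32²/2)·0.6667] / 0.2613 = [0.0392 + 0.0861] / 0.2613 = 0.4798 ≈ 0.48
√T = √0.6667 = 0.8165
φ(d₁) = φ(0.48) = 0.3555
vega = S·φ(d₁)·√T = 260·0.3555·0.8165 = 75.4691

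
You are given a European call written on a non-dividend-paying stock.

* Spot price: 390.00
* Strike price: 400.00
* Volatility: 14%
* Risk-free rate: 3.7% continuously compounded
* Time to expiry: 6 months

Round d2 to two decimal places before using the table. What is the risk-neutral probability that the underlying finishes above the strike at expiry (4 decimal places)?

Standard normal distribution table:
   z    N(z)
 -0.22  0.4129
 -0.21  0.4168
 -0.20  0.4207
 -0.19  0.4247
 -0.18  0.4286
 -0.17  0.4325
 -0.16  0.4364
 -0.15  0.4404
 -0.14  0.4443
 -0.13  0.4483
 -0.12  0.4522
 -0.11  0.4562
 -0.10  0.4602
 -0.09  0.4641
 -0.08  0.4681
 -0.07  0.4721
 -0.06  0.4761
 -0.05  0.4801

T = 0.5;  σ√T = 0.0990
d₁ = [ln(390/400) + (0.037 + 0.14²/2)·0.5] / 0.0990 = [-0.0253 + 0.0234] / 0.0990 = -0.0194 which rounds to -0.02
d₂ = d₁ − σ√T = -0.0194 − 0.0990 = -0.1184 which rounds to -0.12
Pr(exercise) under Q = N(d₂) = 0.4522

0.4522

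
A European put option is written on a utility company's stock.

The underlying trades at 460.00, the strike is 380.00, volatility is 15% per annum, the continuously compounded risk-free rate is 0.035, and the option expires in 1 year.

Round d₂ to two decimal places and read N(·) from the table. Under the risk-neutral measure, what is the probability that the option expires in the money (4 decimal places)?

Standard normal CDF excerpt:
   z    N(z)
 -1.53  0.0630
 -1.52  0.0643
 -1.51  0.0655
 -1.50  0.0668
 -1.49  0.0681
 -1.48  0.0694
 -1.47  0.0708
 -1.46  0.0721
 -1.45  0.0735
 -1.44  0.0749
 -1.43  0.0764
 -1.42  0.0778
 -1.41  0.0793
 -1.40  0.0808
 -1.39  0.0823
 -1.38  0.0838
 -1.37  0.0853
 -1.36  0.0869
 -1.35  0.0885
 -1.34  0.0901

σ√T = 0.15·√1 = 0.1500
d₁ = [ln(460/380) + (0.035 + 0.15²/2)·1] / 0.1500 = [0.1911 + 0.0462] / 0.1500 = 1.5820 ⇒ 1.58
d₂ = d₁ − σ√T = 1.5820 − 0.1500 = 1.4320 ⇒ 1.43
Risk-neutral Pr[S_T < K] = N(−d₂) = N(-1.43) = 0.0764

0.0764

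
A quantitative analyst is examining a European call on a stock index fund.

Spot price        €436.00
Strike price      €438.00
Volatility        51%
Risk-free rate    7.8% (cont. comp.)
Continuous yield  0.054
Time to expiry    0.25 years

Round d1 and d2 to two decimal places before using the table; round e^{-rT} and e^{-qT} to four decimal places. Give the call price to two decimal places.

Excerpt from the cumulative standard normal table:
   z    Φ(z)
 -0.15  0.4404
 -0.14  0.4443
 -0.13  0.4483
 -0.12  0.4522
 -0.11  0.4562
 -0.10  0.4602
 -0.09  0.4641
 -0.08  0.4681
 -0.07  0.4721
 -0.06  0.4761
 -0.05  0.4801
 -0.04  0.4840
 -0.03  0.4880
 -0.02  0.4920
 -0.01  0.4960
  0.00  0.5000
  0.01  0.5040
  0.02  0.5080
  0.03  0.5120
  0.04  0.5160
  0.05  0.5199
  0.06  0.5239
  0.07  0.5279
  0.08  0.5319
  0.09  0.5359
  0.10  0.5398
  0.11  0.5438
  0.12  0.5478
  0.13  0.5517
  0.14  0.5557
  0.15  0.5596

€43.08

T = 0.25;  σ√T = 0.2550
d₁ = [ln(436/438) + (0.078 − 0.054 + 0.51²/2)·0.25] / 0.2550 = [-0.0046 + 0.0385] / 0.2550 = 0.1331 → 0.13
d₂ = d₁ − σ√T = 0.1331 − 0.2550 = -0.1219 → -0.12
e^(−qT) = e^(−0.054·0.25) = 0.9866;  e^(−rT) = e^(−0.078·0.25) = 0.9807
N(d₁) = N(0.13) = 0.5517;  N(d₂) = N(-0.12) = 0.4522
C = 436·0.9866·0.5517 − 438·0.9807·0.4522 = 237.3179 − 194.2410 = 43.0770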